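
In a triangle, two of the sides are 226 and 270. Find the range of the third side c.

By the triangle inequality, c must be less than 226 + 270 = 496 and greater than |226 − 270| = 44.

44 < c < 496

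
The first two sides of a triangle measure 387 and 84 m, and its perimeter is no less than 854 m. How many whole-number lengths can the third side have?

Triangle inequality: 303 < x < 471. Perimeter ≥ 854 gives x ≥ 854 − 387 − 84 = 383.
So 383 ≤ x < 471; integers 383 through 470: 88 values.

88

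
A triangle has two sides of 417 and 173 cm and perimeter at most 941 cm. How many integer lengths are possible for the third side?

Triangle inequality: 244 < x < 590. Perimeter ≤ 941 gives x ≤ 941 − 417 − 173 = 351.
So 244 < x ≤ 351; integers 245 through 351: 107 values.

107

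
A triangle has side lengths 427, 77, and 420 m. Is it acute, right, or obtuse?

right

Compare the square of the longest side to the sum of squares of the other two: 77² + 420² = 182329 = 427².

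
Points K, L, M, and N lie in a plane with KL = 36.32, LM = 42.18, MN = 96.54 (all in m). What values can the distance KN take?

The maximum is all hops collinear in one direction: 36.32 + 42.18 + 96.54 = 175.04.
The longest hop is 96.54; the others sum to 78.50. Folding the others back against it leaves at least 96.54 − 78.50 = 18.04.

18.04 ≤ KN ≤ 175.04 m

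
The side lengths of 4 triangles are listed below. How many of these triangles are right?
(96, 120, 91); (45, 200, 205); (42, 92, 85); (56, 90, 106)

(96,120,91): 91²+96² = 17497 > 14400 = 120² → acute
(45,200,205): 45²+200² = 42025 = 205² → right
(42,92,85): 42²+85² = 8989 > 8464 = 92² → acute
(56,90,106): 56²+90² = 11236 = 106² → right
2 of the 4 are right.

2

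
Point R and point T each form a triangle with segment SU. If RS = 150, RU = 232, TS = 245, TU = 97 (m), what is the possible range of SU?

From triangle RSU: |150 − 232| < SU < 150 + 232, i.e. 82 < SU < 382.
From triangle TSU: 148 < SU < 342.
Both must hold, so SU lies in the intersection.

148 < SU < 342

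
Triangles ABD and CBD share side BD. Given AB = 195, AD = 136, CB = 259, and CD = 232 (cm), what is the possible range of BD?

59 < BD < 331

From triangle ABD: |195 − 136| < BD < 195 + 136, i.e. 59 < BD < 331.
From triangle CBD: 27 < BD < 491.
Both must hold, so BD lies in the intersection.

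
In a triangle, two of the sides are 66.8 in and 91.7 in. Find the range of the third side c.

By the triangle inequality, c must be less than 66.8 + 91.7 = 158.5 and greater than |66.8 − 91.7| = 24.9.

24.9 < c < 158.5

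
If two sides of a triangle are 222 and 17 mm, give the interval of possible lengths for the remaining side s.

205 < s < 239

By the triangle inequality, s must be less than 222 + 17 = 239 and greater than |222 − 17| = 205.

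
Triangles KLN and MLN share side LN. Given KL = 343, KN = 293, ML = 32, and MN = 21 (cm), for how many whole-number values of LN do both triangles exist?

2

From triangle KLN: 50 < LN < 636.
From triangle MLN: 11 < LN < 53.
Intersection: 50 < LN < 53, so integers 51 through 52: 2 values.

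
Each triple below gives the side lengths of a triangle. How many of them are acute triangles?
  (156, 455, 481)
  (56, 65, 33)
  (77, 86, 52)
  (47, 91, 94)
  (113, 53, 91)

(156,455,481): 156²+455² = 231361 = 481² → right
(56,65,33): 33²+56² = 4225 = 65² → right
(77,86,52): 52²+77² = 8633 > 7396 = 86² → acute
(47,91,94): 47²+91² = 10490 > 8836 = 94² → acute
(113,53,91): 53²+91² = 11090 < 12769 = 113² → obtuse
2 of the 5 are acute.

2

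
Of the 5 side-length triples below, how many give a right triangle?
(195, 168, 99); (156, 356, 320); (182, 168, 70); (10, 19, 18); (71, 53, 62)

3

(195,168,99): 99²+168² = 38025 = 195² → right
(156,356,320): 156²+320² = 126736 = 356² → right
(182,168,70): 70²+168² = 33124 = 182² → right
(10,19,18): 10²+18² = 424 > 361 = 19² → acute
(71,53,62): 53²+62² = 6653 > 5041 = 71² → acute
3 of the 5 are right.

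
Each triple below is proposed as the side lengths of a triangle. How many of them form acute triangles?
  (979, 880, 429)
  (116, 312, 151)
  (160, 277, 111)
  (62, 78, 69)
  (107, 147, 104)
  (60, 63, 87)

(979,880,429): 429²+880² = 958441 = 979² → right
(116,312,151): 116+151 ≤ 312, not a triangle
(160,277,111): 111+160 ≤ 277, not a triangle
(62,78,69): 62²+69² = 8605 > 6084 = 78² → acute
(107,147,104): 104²+107² = 22265 > 21609 = 147² → acute
(60,63,87): 60²+63² = 7569 = 87² → right
2 of the 6 are acute.

2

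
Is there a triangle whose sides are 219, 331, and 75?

The longest side is 331, but the other two sum to only 294.
294 < 331, so the triangle inequality fails.

No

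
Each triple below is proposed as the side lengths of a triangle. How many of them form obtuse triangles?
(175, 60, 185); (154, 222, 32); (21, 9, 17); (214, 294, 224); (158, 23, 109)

(175,60,185): 60²+175² = 34225 = 185² → right
(154,222,32): 32+154 ≤ 222, not a triangle
(21,9,17): 9²+17² = 370 < 441 = 21² → obtuse
(214,294,224): 214²+224² = 95972 > 86436 = 294² → acute
(158,23,109): 23+109 ≤ 158, not a triangle
1 of the 5 is obtuse.

1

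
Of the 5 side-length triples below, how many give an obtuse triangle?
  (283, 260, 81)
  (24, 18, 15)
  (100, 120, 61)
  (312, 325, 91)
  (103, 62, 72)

4

(283,260,81): 81²+260² = 74161 < 80089 = 283² → obtuse
(24,18,15): 15²+18² = 549 < 576 = 24² → obtuse
(100,120,61): 61²+100² = 13721 < 14400 = 120² → obtuse
(312,325,91): 91²+312² = 105625 = 325² → right
(103,62,72): 62²+72² = 9028 < 10609 = 103² → obtuse
4 of the 5 are obtuse.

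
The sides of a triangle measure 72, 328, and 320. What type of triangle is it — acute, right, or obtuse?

Compare the square of the longest side to the sum of squares of the other two: 72² + 320² = 107584 = 328².

right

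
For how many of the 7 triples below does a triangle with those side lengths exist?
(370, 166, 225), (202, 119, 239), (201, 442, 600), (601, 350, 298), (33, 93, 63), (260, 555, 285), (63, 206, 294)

(166,225,370): 166+225 > 370 → valid
(119,202,239): 119+202 > 239 → valid
(201,442,600): 201+442 > 600 → valid
(298,350,601): 298+350 > 601 → valid
(33,63,93): 33+63 > 93 → valid
(260,285,555): 260+285 ≤ 555 → not valid
(63,206,294): 63+206 ≤ 294 → not valid
5 of the 7 triples form a triangle.

5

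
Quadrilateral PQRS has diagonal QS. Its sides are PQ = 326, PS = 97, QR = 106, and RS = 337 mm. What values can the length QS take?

231 < QS < 423

From triangle PQS: |326 − 97| < QS < 326 + 97, i.e. 229 < QS < 423.
From triangle RQS: 231 < QS < 443.
Both must hold, so QS lies in the intersection.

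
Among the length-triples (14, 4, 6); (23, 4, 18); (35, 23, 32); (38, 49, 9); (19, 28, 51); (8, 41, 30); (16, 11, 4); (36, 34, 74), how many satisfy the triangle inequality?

(4,6,14): 4+6 ≤ 14 → not valid
(4,18,23): 4+18 ≤ 23 → not valid
(23,32,35): 23+32 > 35 → valid
(9,38,49): 9+38 ≤ 49 → not valid
(19,28,51): 19+28 ≤ 51 → not valid
(8,30,41): 8+30 ≤ 41 → not valid
(4,11,16): 4+11 ≤ 16 → not valid
(34,36,74): 34+36 ≤ 74 → not valid
1 of the 8 triples forms a triangle.

1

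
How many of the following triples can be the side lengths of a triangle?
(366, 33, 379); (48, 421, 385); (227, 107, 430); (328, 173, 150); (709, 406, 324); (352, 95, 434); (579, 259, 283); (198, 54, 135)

(33,366,379): 33+366 > 379 → valid
(48,385,421): 48+385 > 421 → valid
(107,227,430): 107+227 ≤ 430 → not valid
(150,173,328): 150+173 ≤ 328 → not valid
(324,406,709): 324+406 > 709 → valid
(95,352,434): 95+352 > 434 → valid
(259,283,579): 259+283 ≤ 579 → not valid
(54,135,198): 54+135 ≤ 198 → not valid
4 of the 8 triples form a triangle.

4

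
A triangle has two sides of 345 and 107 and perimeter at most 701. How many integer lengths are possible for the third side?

Triangle inequality: 238 < x < 452. Perimeter ≤ 701 gives x ≤ 701 − 345 − 107 = 249.
So 238 < x ≤ 249; integers 239 through 249: 11 values.

11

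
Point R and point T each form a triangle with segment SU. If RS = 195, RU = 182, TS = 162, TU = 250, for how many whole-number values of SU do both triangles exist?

From triangle RSU: 13 < SU < 377.
From triangle TSU: 88 < SU < 412.
Intersection: 88 < SU < 377, so integers 89 through 376: 288 values.

288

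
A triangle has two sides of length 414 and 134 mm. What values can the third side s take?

By the triangle inequality, s must be less than 414 + 134 = 548 and greater than |414 − 134| = 280.

280 < s < 548 (mm)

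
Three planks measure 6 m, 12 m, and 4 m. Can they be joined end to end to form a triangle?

No

The longest side is 12, but the other two sum to only 10.
10 < 12, so the triangle inequality fails.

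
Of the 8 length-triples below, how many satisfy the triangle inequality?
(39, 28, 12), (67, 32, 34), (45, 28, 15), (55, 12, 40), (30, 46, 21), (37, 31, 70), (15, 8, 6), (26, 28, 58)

(12,28,39): 12+28 > 39 → valid
(32,34,67): 32+34 ≤ 67 → not valid
(15,28,45): 15+28 ≤ 45 → not valid
(12,40,55): 12+40 ≤ 55 → not valid
(21,30,46): 21+30 > 46 → valid
(31,37,70): 31+37 ≤ 70 → not valid
(6,8,15): 6+8 ≤ 15 → not valid
(26,28,58): 26+28 ≤ 58 → not valid
2 of the 8 triples form a triangle.

2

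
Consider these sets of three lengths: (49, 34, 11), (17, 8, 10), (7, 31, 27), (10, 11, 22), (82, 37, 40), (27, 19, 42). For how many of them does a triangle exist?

3

(11,34,49): 11+34 ≤ 49 → not valid
(8,10,17): 8+10 > 17 → valid
(7,27,31): 7+27 > 31 → valid
(10,11,22): 10+11 ≤ 22 → not valid
(37,40,82): 37+40 ≤ 82 → not valid
(19,27,42): 19+27 > 42 → valid
3 of the 6 triples form a triangle.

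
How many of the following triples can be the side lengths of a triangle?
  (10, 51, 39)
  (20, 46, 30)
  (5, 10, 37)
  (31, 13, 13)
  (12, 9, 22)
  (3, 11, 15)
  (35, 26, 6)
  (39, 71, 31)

(10,39,51): 10+39 ≤ 51 → not valid
(20,30,46): 20+30 > 46 → valid
(5,10,37): 5+10 ≤ 37 → not valid
(13,13,31): 13+13 ≤ 31 → not valid
(9,12,22): 9+12 ≤ 22 → not valid
(3,11,15): 3+11 ≤ 15 → not valid
(6,26,35): 6+26 ≤ 35 → not valid
(31,39,71): 31+39 ≤ 71 → not valid
1 of the 8 triples forms a triangle.

1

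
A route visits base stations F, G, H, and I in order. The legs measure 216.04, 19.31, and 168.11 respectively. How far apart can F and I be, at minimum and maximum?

28.62 ≤ FI ≤ 403.46

The maximum is all hops collinear in one direction: 216.04 + 19.31 + 168.11 = 403.46.
The longest hop is 216.04; the others sum to 187.42. Folding the others back against it leaves at least 216.04 − 187.42 = 28.62.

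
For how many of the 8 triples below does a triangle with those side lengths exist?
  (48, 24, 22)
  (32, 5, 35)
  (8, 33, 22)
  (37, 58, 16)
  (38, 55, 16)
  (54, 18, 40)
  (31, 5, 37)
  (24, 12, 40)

(22,24,48): 22+24 ≤ 48 → not valid
(5,32,35): 5+32 > 35 → valid
(8,22,33): 8+22 ≤ 33 → not valid
(16,37,58): 16+37 ≤ 58 → not valid
(16,38,55): 16+38 ≤ 55 → not valid
(18,40,54): 18+40 > 54 → valid
(5,31,37): 5+31 ≤ 37 → not valid
(12,24,40): 12+24 ≤ 40 → not valid
2 of the 8 triples form a triangle.

2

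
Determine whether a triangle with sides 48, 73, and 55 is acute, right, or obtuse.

right

Compare the square of the longest side to the sum of squares of the other two: 48² + 55² = 5329 = 73².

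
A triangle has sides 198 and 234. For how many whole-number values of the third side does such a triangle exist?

395

The third side lies in the open interval (36, 432).
Integers from 37 to 431 inclusive: 431 − 37 + 1 = 395.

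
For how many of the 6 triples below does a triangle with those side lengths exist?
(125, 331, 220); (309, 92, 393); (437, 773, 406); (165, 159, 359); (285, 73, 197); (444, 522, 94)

4

(125,220,331): 125+220 > 331 → valid
(92,309,393): 92+309 > 393 → valid
(406,437,773): 406+437 > 773 → valid
(159,165,359): 159+165 ≤ 359 → not valid
(73,197,285): 73+197 ≤ 285 → not valid
(94,444,522): 94+444 > 522 → valid
4 of the 6 triples form a triangle.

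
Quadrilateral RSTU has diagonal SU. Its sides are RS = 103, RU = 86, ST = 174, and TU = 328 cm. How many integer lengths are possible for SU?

From triangle RSU: 17 < SU < 189.
From triangle TSU: 154 < SU < 502.
Intersection: 154 < SU < 189, so integers 155 through 188: 34 values.

34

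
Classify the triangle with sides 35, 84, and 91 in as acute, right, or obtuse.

right

Compare the square of the longest side to the sum of squares of the other two: 35² + 84² = 8281 = 91².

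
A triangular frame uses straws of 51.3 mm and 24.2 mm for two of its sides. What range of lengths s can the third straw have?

27.1 < s < 75.5

By the triangle inequality, s must be less than 51.3 + 24.2 = 75.5 and greater than |51.3 − 24.2| = 27.1.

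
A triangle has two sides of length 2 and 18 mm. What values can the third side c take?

16 < c < 20 (mm)

By the triangle inequality, c must be less than 2 + 18 = 20 and greater than |2 − 18| = 16.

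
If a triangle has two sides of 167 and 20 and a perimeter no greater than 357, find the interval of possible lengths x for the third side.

147 < x ≤ 170

Triangle inequality alone gives 147 < x < 187.
The perimeter condition gives x ≤ 357 − 167 − 20 = 170.
Intersecting the two: 147 < x ≤ 170.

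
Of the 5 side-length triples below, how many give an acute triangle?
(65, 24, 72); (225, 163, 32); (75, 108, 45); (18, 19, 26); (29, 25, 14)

1

(65,24,72): 24²+65² = 4801 < 5184 = 72² → obtuse
(225,163,32): 32+163 ≤ 225, not a triangle
(75,108,45): 45²+75² = 7650 < 11664 = 108² → obtuse
(18,19,26): 18²+19² = 685 > 676 = 26² → acute
(29,25,14): 14²+25² = 821 < 841 = 29² → obtuse
1 of the 5 is acute.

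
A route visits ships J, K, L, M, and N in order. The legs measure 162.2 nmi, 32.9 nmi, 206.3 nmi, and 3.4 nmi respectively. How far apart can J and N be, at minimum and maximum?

The maximum is all hops collinear in one direction: 162.2 + 32.9 + 206.3 + 3.4 = 404.8.
The longest hop is 206.3; the others sum to 198.5. Folding the others back against it leaves at least 206.3 − 198.5 = 7.8.

7.8 ≤ JN ≤ 404.8 nmi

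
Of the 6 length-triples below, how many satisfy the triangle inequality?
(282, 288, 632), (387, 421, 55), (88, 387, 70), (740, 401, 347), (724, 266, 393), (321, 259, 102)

(282,288,632): 282+288 ≤ 632 → not valid
(55,387,421): 55+387 > 421 → valid
(70,88,387): 70+88 ≤ 387 → not valid
(347,401,740): 347+401 > 740 → valid
(266,393,724): 266+393 ≤ 724 → not valid
(102,259,321): 102+259 > 321 → valid
3 of the 6 triples form a triangle.

3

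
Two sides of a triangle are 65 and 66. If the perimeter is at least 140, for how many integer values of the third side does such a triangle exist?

Triangle inequality: 1 < x < 131. Perimeter ≥ 140 gives x ≥ 140 − 65 − 66 = 9.
So 9 ≤ x < 131; integers 9 through 130: 122 values.

122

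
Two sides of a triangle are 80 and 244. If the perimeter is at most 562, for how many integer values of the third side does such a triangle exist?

74

Triangle inequality: 164 < x < 324. Perimeter ≤ 562 gives x ≤ 562 − 80 − 244 = 238.
So 164 < x ≤ 238; integers 165 through 238: 74 values.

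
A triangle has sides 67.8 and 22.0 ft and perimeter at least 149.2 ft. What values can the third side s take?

59.4 ≤ s < 89.8 ft

Triangle inequality alone gives 45.8 < s < 89.8.
The perimeter condition gives s ≥ 149.2 − 67.8 − 22.0 = 59.4.
Intersecting the two: 59.4 ≤ s < 89.8.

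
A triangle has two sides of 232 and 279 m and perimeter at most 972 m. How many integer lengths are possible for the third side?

414

Triangle inequality: 47 < x < 511. Perimeter ≤ 972 gives x ≤ 972 − 232 − 279 = 461.
So 47 < x ≤ 461; integers 48 through 461: 414 values.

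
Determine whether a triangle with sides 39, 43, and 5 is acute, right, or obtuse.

obtuse

Compare the square of the longest side to the sum of squares of the other two: 5² + 39² = 1546 < 1849 = 43².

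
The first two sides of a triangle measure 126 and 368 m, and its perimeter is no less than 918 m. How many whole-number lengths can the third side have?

Triangle inequality: 242 < x < 494. Perimeter ≥ 918 gives x ≥ 918 − 126 − 368 = 424.
So 424 ≤ x < 494; integers 424 through 493: 70 values.

70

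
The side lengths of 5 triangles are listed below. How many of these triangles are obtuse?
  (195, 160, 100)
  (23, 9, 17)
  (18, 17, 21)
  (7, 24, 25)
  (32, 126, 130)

(195,160,100): 100²+160² = 35600 < 38025 = 195² → obtuse
(23,9,17): 9²+17² = 370 < 529 = 23² → obtuse
(18,17,21): 17²+18² = 613 > 441 = 21² → acute
(7,24,25): 7²+24² = 625 = 25² → right
(32,126,130): 32²+126² = 16900 = 130² → right
2 of the 5 are obtuse.

2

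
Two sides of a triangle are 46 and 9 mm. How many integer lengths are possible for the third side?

17

The third side lies in the open interval (37, 55).
Integers from 38 to 54 inclusive: 54 − 38 + 1 = 17.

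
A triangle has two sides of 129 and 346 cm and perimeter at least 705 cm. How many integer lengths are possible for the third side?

245

Triangle inequality: 217 < x < 475. Perimeter ≥ 705 gives x ≥ 705 − 129 − 346 = 230.
So 230 ≤ x < 475; integers 230 through 474: 245 values.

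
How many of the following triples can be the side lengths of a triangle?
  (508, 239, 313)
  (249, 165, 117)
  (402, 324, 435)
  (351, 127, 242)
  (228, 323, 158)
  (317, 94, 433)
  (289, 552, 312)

6

(239,313,508): 239+313 > 508 → valid
(117,165,249): 117+165 > 249 → valid
(324,402,435): 324+402 > 435 → valid
(127,242,351): 127+242 > 351 → valid
(158,228,323): 158+228 > 323 → valid
(94,317,433): 94+317 ≤ 433 → not valid
(289,312,552): 289+312 > 552 → valid
6 of the 7 triples form a triangle.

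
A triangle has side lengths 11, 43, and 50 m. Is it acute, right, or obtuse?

Compare the square of the longest side to the sum of squares of the other two: 11² + 43² = 1970 < 2500 = 50².

obtuse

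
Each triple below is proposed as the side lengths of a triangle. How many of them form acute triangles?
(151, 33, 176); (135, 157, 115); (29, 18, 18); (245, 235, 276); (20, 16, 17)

3

(151,33,176): 33²+151² = 23890 < 30976 = 176² → obtuse
(135,157,115): 115²+135² = 31450 > 24649 = 157² → acute
(29,18,18): 18²+18² = 648 < 841 = 29² → obtuse
(245,235,276): 235²+245² = 115250 > 76176 = 276² → acute
(20,16,17): 16²+17² = 545 > 400 = 20² → acute
3 of the 5 are acute.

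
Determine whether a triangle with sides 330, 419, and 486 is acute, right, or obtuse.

Compare the square of the longest side to the sum of squares of the other two: 330² + 419² = 284461 > 236196 = 486².

acute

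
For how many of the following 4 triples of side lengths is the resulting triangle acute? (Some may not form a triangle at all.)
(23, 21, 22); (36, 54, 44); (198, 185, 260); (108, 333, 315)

3

(23,21,22): 21²+22² = 925 > 529 = 23² → acute
(36,54,44): 36²+44² = 3232 > 2916 = 54² → acute
(198,185,260): 185²+198² = 73429 > 67600 = 260² → acute
(108,333,315): 108²+315² = 110889 = 333² → right
3 of the 4 are acute.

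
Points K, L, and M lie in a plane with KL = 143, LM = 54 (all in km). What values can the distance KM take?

89 ≤ KM ≤ 197 km

By the triangle inequality, |143 − 54| ≤ KM ≤ 143 + 54.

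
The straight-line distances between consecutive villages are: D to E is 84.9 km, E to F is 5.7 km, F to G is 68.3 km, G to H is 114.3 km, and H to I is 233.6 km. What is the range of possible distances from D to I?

0 ≤ DI ≤ 506.8 km

The maximum is all hops collinear in one direction: 84.9 + 5.7 + 68.3 + 114.3 + 233.6 = 506.8.
The longest hop is 233.6; the others sum to 273.2. Since 233.6 ≤ 273.2, the path can fold back on itself completely, so the minimum distance is 0.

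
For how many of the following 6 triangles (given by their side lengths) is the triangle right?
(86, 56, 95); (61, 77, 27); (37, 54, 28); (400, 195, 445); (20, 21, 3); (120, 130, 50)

(86,56,95): 56²+86² = 10532 > 9025 = 95² → acute
(61,77,27): 27²+61² = 4450 < 5929 = 77² → obtuse
(37,54,28): 28²+37² = 2153 < 2916 = 54² → obtuse
(400,195,445): 195²+400² = 198025 = 445² → right
(20,21,3): 3²+20² = 409 < 441 = 21² → obtuse
(120,130,50): 50²+120² = 16900 = 130² → right
2 of the 6 are right.

2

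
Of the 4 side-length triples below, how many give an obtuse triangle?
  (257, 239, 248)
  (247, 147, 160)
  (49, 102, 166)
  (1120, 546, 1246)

1

(257,239,248): 239²+248² = 118625 > 66049 = 257² → acute
(247,147,160): 147²+160² = 47209 < 61009 = 247² → obtuse
(49,102,166): 49+102 ≤ 166, not a triangle
(1120,546,1246): 546²+1120² = 1552516 = 1246² → right
1 of the 4 is obtuse.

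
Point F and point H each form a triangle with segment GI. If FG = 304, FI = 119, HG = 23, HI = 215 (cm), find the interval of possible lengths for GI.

192 < GI < 238

From triangle FGI: |304 − 119| < GI < 304 + 119, i.e. 185 < GI < 423.
From triangle HGI: 192 < GI < 238.
Both must hold, so GI lies in the intersection.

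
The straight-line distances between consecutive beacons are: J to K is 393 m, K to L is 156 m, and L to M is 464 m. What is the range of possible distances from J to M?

The maximum is all hops collinear in one direction: 393 + 156 + 464 = 1013.
The longest hop is 464; the others sum to 549. Since 464 ≤ 549, the path can fold back on itself completely, so the minimum distance is 0.

0 ≤ JM ≤ 1013 m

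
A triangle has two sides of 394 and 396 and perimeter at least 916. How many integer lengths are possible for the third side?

664

Triangle inequality: 2 < x < 790. Perimeter ≥ 916 gives x ≥ 916 − 394 − 396 = 126.
So 126 ≤ x < 790; integers 126 through 789: 664 values.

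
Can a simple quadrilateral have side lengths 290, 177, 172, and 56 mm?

A quadrilateral exists iff every side is shorter than the sum of the others — equivalently, the longest side is less than the sum of the rest.
Longest side 290 < 405 (sum of the remaining 3), so yes.

Yes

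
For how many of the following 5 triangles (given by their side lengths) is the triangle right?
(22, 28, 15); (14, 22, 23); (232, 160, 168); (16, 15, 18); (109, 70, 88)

(22,28,15): 15²+22² = 709 < 784 = 28² → obtuse
(14,22,23): 14²+22² = 680 > 529 = 23² → acute
(232,160,168): 160²+168² = 53824 = 232² → right
(16,15,18): 15²+16² = 481 > 324 = 18² → acute
(109,70,88): 70²+88² = 12644 > 11881 = 109² → acute
1 of the 5 is right.

1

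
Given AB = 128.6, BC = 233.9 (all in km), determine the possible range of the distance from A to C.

By the triangle inequality, |128.6 − 233.9| ≤ AC ≤ 128.6 + 233.9.

105.3 ≤ AC ≤ 362.5 km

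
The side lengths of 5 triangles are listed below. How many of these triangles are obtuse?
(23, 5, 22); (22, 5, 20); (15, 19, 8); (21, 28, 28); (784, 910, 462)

3

(23,5,22): 5²+22² = 509 < 529 = 23² → obtuse
(22,5,20): 5²+20² = 425 < 484 = 22² → obtuse
(15,19,8): 8²+15² = 289 < 361 = 19² → obtuse
(21,28,28): 21²+28² = 1225 > 784 = 28² → acute
(784,910,462): 462²+784² = 828100 = 910² → right
3 of the 5 are obtuse.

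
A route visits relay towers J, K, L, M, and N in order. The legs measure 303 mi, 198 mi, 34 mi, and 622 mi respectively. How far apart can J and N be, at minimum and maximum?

87 ≤ JN ≤ 1157 mi

The maximum is all hops collinear in one direction: 303 + 198 + 34 + 622 = 1157.
The longest hop is 622; the others sum to 535. Folding the others back against it leaves at least 622 − 535 = 87.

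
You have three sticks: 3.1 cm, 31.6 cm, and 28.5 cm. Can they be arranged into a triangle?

The two shorter sides sum to 31.6, exactly equal to the longest side 31.6.
That gives only a degenerate (flat) triangle — the inequality must be strict.

No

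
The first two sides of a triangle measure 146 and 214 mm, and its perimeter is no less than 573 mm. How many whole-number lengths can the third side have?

Triangle inequality: 68 < x < 360. Perimeter ≥ 573 gives x ≥ 573 − 146 − 214 = 213.
So 213 ≤ x < 360; integers 213 through 359: 147 values.

147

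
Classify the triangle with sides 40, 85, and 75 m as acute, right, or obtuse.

Compare the square of the longest side to the sum of squares of the other two: 40² + 75² = 7225 = 85².

right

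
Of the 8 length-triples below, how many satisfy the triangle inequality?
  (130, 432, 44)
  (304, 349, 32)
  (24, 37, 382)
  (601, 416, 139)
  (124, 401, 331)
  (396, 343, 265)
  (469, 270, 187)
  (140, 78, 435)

(44,130,432): 44+130 ≤ 432 → not valid
(32,304,349): 32+304 ≤ 349 → not valid
(24,37,382): 24+37 ≤ 382 → not valid
(139,416,601): 139+416 ≤ 601 → not valid
(124,331,401): 124+331 > 401 → valid
(265,343,396): 265+343 > 396 → valid
(187,270,469): 187+270 ≤ 469 → not valid
(78,140,435): 78+140 ≤ 435 → not valid
2 of the 8 triples form a triangle.

2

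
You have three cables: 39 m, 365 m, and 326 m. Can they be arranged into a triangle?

The two shorter sides sum to 365, exactly equal to the longest side 365.
That gives only a degenerate (flat) triangle — the inequality must be strict.

No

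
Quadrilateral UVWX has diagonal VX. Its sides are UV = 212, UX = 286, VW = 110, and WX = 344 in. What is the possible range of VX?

234 < VX < 454

From triangle UVX: |212 − 286| < VX < 212 + 286, i.e. 74 < VX < 498.
From triangle WVX: 234 < VX < 454.
Both must hold, so VX lies in the intersection.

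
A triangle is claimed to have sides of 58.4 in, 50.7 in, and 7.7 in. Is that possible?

The two shorter sides sum to 58.4, exactly equal to the longest side 58.4.
That gives only a degenerate (flat) triangle — the inequality must be strict.

No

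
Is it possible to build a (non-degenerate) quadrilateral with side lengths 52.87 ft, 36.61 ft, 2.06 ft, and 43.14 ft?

Yes

A quadrilateral exists iff every side is shorter than the sum of the others — equivalently, the longest side is less than the sum of the rest.
Longest side 52.87 < 81.81 (sum of the remaining 3), so yes.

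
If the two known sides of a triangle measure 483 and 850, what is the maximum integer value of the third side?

1332

The third side must be strictly less than 483 + 850 = 1333.
The largest integer below 1333 is 1332.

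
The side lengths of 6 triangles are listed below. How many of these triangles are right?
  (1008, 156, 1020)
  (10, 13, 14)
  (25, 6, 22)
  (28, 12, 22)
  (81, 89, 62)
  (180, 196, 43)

(1008,156,1020): 156²+1008² = 1040400 = 1020² → right
(10,13,14): 10²+13² = 269 > 196 = 14² → acute
(25,6,22): 6²+22² = 520 < 625 = 25² → obtuse
(28,12,22): 12²+22² = 628 < 784 = 28² → obtuse
(81,89,62): 62²+81² = 10405 > 7921 = 89² → acute
(180,196,43): 43²+180² = 34249 < 38416 = 196² → obtuse
1 of the 6 is right.

1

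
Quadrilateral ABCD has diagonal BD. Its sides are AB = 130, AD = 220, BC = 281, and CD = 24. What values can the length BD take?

257 < BD < 305

From triangle ABD: |130 − 220| < BD < 130 + 220, i.e. 90 < BD < 350.
From triangle CBD: 257 < BD < 305.
Both must hold, so BD lies in the intersection.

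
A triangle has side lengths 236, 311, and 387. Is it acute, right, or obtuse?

acute

Compare the square of the longest side to the sum of squares of the other two: 236² + 311² = 152417 > 149769 = 387².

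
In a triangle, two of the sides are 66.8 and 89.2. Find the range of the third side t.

22.4 < t < 156.0

By the triangle inequality, t must be less than 66.8 + 89.2 = 156.0 and greater than |66.8 − 89.2| = 22.4.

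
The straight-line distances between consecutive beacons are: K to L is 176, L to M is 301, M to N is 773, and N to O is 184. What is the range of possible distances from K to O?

112 ≤ KO ≤ 1434

The maximum is all hops collinear in one direction: 176 + 301 + 773 + 184 = 1434.
The longest hop is 773; the others sum to 661. Folding the others back against it leaves at least 773 − 661 = 112.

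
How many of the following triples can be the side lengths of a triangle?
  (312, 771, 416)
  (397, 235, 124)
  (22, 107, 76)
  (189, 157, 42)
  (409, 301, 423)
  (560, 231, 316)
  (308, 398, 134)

3

(312,416,771): 312+416 ≤ 771 → not valid
(124,235,397): 124+235 ≤ 397 → not valid
(22,76,107): 22+76 ≤ 107 → not valid
(42,157,189): 42+157 > 189 → valid
(301,409,423): 301+409 > 423 → valid
(231,316,560): 231+316 ≤ 560 → not valid
(134,308,398): 134+308 > 398 → valid
3 of the 7 triples form a triangle.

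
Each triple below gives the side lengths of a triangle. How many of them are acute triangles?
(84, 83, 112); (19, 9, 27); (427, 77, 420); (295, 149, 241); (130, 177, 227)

(84,83,112): 83²+84² = 13945 > 12544 = 112² → acute
(19,9,27): 9²+19² = 442 < 729 = 27² → obtuse
(427,77,420): 77²+420² = 182329 = 427² → right
(295,149,241): 149²+241² = 80282 < 87025 = 295² → obtuse
(130,177,227): 130²+177² = 48229 < 51529 = 227² → obtuse
1 of the 5 is acute.

1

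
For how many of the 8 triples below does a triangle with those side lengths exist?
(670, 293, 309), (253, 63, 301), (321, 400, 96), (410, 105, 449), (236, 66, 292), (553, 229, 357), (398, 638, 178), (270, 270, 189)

6

(293,309,670): 293+309 ≤ 670 → not valid
(63,253,301): 63+253 > 301 → valid
(96,321,400): 96+321 > 400 → valid
(105,410,449): 105+410 > 449 → valid
(66,236,292): 66+236 > 292 → valid
(229,357,553): 229+357 > 553 → valid
(178,398,638): 178+398 ≤ 638 → not valid
(189,270,270): 189+270 > 270 → valid
6 of the 8 triples form a triangle.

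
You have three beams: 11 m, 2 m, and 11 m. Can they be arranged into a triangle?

The longest side is 11, and the other two sum to 13.
Since 13 > 11, the triangle inequality holds.

Yes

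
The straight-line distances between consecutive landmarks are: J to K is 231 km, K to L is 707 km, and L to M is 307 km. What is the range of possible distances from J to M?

169 ≤ JM ≤ 1245 km

The maximum is all hops collinear in one direction: 231 + 707 + 307 = 1245.
The longest hop is 707; the others sum to 538. Folding the others back against it leaves at least 707 − 538 = 169.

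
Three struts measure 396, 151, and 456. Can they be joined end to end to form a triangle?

The longest side is 456, and the other two sum to 547.
Since 547 > 456, the triangle inequality holds.

Yes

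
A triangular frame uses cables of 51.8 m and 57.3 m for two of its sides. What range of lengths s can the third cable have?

By the triangle inequality, s must be less than 51.8 + 57.3 = 109.1 and greater than |51.8 − 57.3| = 5.5.

5.5 < s < 109.1 (m)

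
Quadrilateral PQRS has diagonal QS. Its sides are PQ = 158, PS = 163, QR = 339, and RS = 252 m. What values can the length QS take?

From triangle PQS: |158 − 163| < QS < 158 + 163, i.e. 5 < QS < 321.
From triangle RQS: 87 < QS < 591.
Both must hold, so QS lies in the intersection.

87 < QS < 321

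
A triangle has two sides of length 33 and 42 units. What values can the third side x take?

9 < x < 75 (units)

By the triangle inequality, x must be less than 33 + 42 = 75 and greater than |33 − 42| = 9.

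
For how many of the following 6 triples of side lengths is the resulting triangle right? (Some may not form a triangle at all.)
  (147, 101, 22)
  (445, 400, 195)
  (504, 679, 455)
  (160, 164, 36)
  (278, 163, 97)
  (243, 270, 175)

(147,101,22): 22+101 ≤ 147, not a triangle
(445,400,195): 195²+400² = 198025 = 445² → right
(504,679,455): 455²+504² = 461041 = 679² → right
(160,164,36): 36²+160² = 26896 = 164² → right
(278,163,97): 97+163 ≤ 278, not a triangle
(243,270,175): 175²+243² = 89674 > 72900 = 270² → acute
3 of the 6 are right.

3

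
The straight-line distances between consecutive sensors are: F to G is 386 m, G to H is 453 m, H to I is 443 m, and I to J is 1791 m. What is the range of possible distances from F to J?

509 ≤ FJ ≤ 3073 m

The maximum is all hops collinear in one direction: 386 + 453 + 443 + 1791 = 3073.
The longest hop is 1791; the others sum to 1282. Folding the others back against it leaves at least 1791 − 1282 = 509.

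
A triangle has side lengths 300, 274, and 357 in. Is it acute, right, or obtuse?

acute

Compare the square of the longest side to the sum of squares of the other two: 274² + 300² = 165076 > 127449 = 357².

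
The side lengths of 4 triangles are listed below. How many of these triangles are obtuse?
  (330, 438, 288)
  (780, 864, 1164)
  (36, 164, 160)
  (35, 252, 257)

1

(330,438,288): 288²+330² = 191844 = 438² → right
(780,864,1164): 780²+864² = 1354896 = 1164² → right
(36,164,160): 36²+160² = 26896 = 164² → right
(35,252,257): 35²+252² = 64729 < 66049 = 257² → obtuse
1 of the 4 is obtuse.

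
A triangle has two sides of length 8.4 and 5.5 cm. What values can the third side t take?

2.9 < t < 13.9 (cm)

By the triangle inequality, t must be less than 8.4 + 5.5 = 13.9 and greater than |8.4 − 5.5| = 2.9.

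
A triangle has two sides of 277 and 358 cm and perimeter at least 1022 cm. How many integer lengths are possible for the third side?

248

Triangle inequality: 81 < x < 635. Perimeter ≥ 1022 gives x ≥ 1022 − 277 − 358 = 387.
So 387 ≤ x < 635; integers 387 through 634: 248 values.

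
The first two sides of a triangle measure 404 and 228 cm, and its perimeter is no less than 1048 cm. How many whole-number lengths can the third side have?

216

Triangle inequality: 176 < x < 632. Perimeter ≥ 1048 gives x ≥ 1048 − 404 − 228 = 416.
So 416 ≤ x < 632; integers 416 through 631: 216 values.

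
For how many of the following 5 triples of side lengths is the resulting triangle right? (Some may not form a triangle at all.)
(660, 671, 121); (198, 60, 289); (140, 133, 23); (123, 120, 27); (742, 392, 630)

3

(660,671,121): 121²+660² = 450241 = 671² → right
(198,60,289): 60+198 ≤ 289, not a triangle
(140,133,23): 23²+133² = 18218 < 19600 = 140² → obtuse
(123,120,27): 27²+120² = 15129 = 123² → right
(742,392,630): 392²+630² = 550564 = 742² → right
3 of the 5 are right.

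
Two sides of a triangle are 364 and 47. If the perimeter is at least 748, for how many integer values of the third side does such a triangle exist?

Triangle inequality: 317 < x < 411. Perimeter ≥ 748 gives x ≥ 748 − 364 − 47 = 337.
So 337 ≤ x < 411; integers 337 through 410: 74 values.

74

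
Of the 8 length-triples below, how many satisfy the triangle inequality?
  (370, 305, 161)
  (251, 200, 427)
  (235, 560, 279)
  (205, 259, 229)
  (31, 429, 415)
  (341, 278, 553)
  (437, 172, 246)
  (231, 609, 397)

6

(161,305,370): 161+305 > 370 → valid
(200,251,427): 200+251 > 427 → valid
(235,279,560): 235+279 ≤ 560 → not valid
(205,229,259): 205+229 > 259 → valid
(31,415,429): 31+415 > 429 → valid
(278,341,553): 278+341 > 553 → valid
(172,246,437): 172+246 ≤ 437 → not valid
(231,397,609): 231+397 > 609 → valid
6 of the 8 triples form a triangle.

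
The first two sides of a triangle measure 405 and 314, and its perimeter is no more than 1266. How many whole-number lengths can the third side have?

456

Triangle inequality: 91 < x < 719. Perimeter ≤ 1266 gives x ≤ 1266 − 405 − 314 = 547.
So 91 < x ≤ 547; integers 92 through 547: 456 values.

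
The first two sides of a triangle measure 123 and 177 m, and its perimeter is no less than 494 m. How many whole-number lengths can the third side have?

106

Triangle inequality: 54 < x < 300. Perimeter ≥ 494 gives x ≥ 494 − 123 − 177 = 194.
So 194 ≤ x < 300; integers 194 through 299: 106 values.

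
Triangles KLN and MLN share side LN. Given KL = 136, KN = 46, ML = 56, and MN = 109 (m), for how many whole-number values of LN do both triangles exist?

From triangle KLN: 90 < LN < 182.
From triangle MLN: 53 < LN < 165.
Intersection: 90 < LN < 165, so integers 91 through 164: 74 values.

74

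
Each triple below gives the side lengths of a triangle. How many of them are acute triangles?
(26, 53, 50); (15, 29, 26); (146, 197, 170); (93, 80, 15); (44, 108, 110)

(26,53,50): 26²+50² = 3176 > 2809 = 53² → acute
(15,29,26): 15²+26² = 901 > 841 = 29² → acute
(146,197,170): 146²+170² = 50216 > 38809 = 197² → acute
(93,80,15): 15²+80² = 6625 < 8649 = 93² → obtuse
(44,108,110): 44²+108² = 13600 > 12100 = 110² → acute
4 of the 5 are acute.

4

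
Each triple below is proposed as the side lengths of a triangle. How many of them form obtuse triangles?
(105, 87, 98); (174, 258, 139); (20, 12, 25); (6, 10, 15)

3

(105,87,98): 87²+98² = 17173 > 11025 = 105² → acute
(174,258,139): 139²+174² = 49597 < 66564 = 258² → obtuse
(20,12,25): 12²+20² = 544 < 625 = 25² → obtuse
(6,10,15): 6²+10² = 136 < 225 = 15² → obtuse
3 of the 4 are obtuse.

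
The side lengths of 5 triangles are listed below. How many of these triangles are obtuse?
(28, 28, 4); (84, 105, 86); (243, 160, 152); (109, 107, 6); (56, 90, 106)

(28,28,4): 4²+28² = 800 > 784 = 28² → acute
(84,105,86): 84²+86² = 14452 > 11025 = 105² → acute
(243,160,152): 152²+160² = 48704 < 59049 = 243² → obtuse
(109,107,6): 6²+107² = 11485 < 11881 = 109² → obtuse
(56,90,106): 56²+90² = 11236 = 106² → right
2 of the 5 are obtuse.

2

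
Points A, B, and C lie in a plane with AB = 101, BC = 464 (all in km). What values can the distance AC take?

363 ≤ AC ≤ 565 km

By the triangle inequality, |101 − 464| ≤ AC ≤ 101 + 464.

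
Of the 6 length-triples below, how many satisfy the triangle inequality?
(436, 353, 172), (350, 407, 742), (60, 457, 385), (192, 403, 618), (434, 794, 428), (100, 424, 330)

4

(172,353,436): 172+353 > 436 → valid
(350,407,742): 350+407 > 742 → valid
(60,385,457): 60+385 ≤ 457 → not valid
(192,403,618): 192+403 ≤ 618 → not valid
(428,434,794): 428+434 > 794 → valid
(100,330,424): 100+330 > 424 → valid
4 of the 6 triples form a triangle.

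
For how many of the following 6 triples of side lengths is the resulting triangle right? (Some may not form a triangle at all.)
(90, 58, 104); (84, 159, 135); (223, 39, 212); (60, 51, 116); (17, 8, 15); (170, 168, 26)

3

(90,58,104): 58²+90² = 11464 > 10816 = 104² → acute
(84,159,135): 84²+135² = 25281 = 159² → right
(223,39,212): 39²+212² = 46465 < 49729 = 223² → obtuse
(60,51,116): 51+60 ≤ 116, not a triangle
(17,8,15): 8²+15² = 289 = 17² → right
(170,168,26): 26²+168² = 28900 = 170² → right
3 of the 6 are right.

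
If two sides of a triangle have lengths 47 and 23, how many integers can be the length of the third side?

The third side lies in the open interval (24, 70).
Integers from 25 to 69 inclusive: 69 − 25 + 1 = 45.

45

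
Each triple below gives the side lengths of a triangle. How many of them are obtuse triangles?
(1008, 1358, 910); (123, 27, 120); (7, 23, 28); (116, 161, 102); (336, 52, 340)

(1008,1358,910): 910²+1008² = 1844164 = 1358² → right
(123,27,120): 27²+120² = 15129 = 123² → right
(7,23,28): 7²+23² = 578 < 784 = 28² → obtuse
(116,161,102): 102²+116² = 23860 < 25921 = 161² → obtuse
(336,52,340): 52²+336² = 115600 = 340² → right
2 of the 5 are obtuse.

2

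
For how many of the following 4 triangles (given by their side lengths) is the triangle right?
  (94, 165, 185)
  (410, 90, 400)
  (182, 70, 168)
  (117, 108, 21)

2

(94,165,185): 94²+165² = 36061 > 34225 = 185² → acute
(410,90,400): 90²+400² = 168100 = 410² → right
(182,70,168): 70²+168² = 33124 = 182² → right
(117,108,21): 21²+108² = 12105 < 13689 = 117² → obtuse
2 of the 4 are right.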